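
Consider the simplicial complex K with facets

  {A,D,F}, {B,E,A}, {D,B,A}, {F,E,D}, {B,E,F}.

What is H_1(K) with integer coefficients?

Order the vertices as A < B < D < E < F. Listing each simplex with vertices in this order, K has dimension 2 with simplices:

  0-simplices (5): A, B, D, E, F
  1-simplices (10): AB, AD, AE, AF, BD, BE, BF, DE, DF, EF
  2-simplices (5): ABD, ABE, ADF, BEF, DEF

so the chain groups are C_0 ≅ Z^5, C_1 ≅ Z^10, C_2 ≅ Z^5.

∂_1: C_1 → C_0 sends each edge [p,q] (with p < q) to q − p. For instance
  ∂AF = F − A.
As a 5×10 matrix over Z this has rank 4, with invariant factors (1,1,1,1).

The boundary map ∂_2: C_2 → C_1 sends each 2-simplex [p,q,r] to [q,r] − [p,r] + [p,q]. For instance
  ∂ABE = BE − AE + AB,
  ∂BEF = EF − BF + BE.
The 10×5 boundary matrix has rank 5 and Smith normal form diag(1,1,1,1,1).

From H_k ≅ ker(∂_k) / im(∂_{k+1}) we obtain:

  H_1: rank ker ∂_1 − rank ∂_2 = (10 − 4) − 5 = 1, and the invariant factors of ∂_2 are all 1, so H_1 ≅ Z.

(K is a triangulation of the Möbius band.)

H_1 ≅ Z.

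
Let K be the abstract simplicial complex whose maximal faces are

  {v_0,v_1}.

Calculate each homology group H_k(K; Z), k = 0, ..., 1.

Order the vertices as v_0 < v_1. Listing each simplex with vertices in this order, K has dimension 1 with simplices:

  0-simplices (2): [v_0], [v_1]
  1-simplices (1): [v_0,v_1]

Hence C_0 ≅ Z^2, C_1 ≅ Z^1.

Boundary ∂_1: C_1 → C_0 is given by ∂[p,q] = [q] − [p].
The resulting 2×1 matrix has rank 1, and its Smith normal form has invariant factors (1).

From H_k ≅ ker(∂_k) / im(∂_{k+1}) we obtain:

  H_0: rank C_0 − rank ∂_1 = 2 − 1 = 1, and the invariant factors of ∂_1 are all 1, so H_0 = Z.
  H_1: rank ker ∂_1 − rank ∂_2 = (1 − 1) − 0 = 0, and there is no ∂_2, so H_1 = 0.

As a check, the Euler characteristic is 2 − 1 = 1, which agrees with 1 − 0 = 1.
(K is a triangulation of the 1-simplex.)

H_0 = Z,  H_1 = 0.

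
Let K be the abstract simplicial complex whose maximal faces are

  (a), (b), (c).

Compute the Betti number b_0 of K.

b_0 = 3.

Fix the vertex order a < b < c and write every simplex with vertices in increasing order. Then dim K = 0 and the simplices of K are:

  0-simplices (3): a, b, c

Hence C_0 ≅ Z^3.

Reading off H_k = ker ∂_k / im ∂_{k+1}:

  H_0: rank C_0 − rank ∂_1 = 3 − 0 = 3, and there is no ∂_1, so H_0 = Z^3.

Hence the Betti numbers are b_0 = 3.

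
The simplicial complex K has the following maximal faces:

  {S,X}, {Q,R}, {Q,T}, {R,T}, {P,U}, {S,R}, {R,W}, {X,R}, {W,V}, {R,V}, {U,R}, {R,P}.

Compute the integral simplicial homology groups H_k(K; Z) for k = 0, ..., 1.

H_0 ≅ Z,  H_1 ≅ Z^4.

K has 9 vertices, 12 edges.
rank ∂_0 = 0, rank ∂_1 = 8 ⇒ b_0 = 9 − 0 − 8 = 1; all invariant factors of ∂_1 are 1 so no torsion. So H_0 ≅ Z.
rank ∂_1 = 8, rank ∂_2 = 0 ⇒ b_1 = 12 − 8 − 0 = 4. So H_1 ≅ Z^4.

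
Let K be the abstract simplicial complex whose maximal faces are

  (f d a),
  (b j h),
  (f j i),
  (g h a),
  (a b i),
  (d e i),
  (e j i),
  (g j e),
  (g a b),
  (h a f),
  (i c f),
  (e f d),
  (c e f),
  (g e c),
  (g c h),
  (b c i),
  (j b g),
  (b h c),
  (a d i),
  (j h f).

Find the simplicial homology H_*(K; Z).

H_0 ≅ Z,  H_1 ≅ Z ⊕ Z/2,  H_2 = 0.

Order the vertices as a < b < c < d < e < f < g < h < i < j. Listing each simplex with vertices in this order, K has dimension 2 with simplices:

  0-simplices (10): a, b, c, d, e, f, g, h, i, j
  1-simplices (30): ab, ad, af, ag, ah, ai, bc, bg, bh, bi, bj, ce, cf, cg, ch, ci, de, df, di, ef, eg, ei, ej, fh, fi, fj, gh, gj, hj, ij
  2-simplices (20): abg, abi, adf, adi, afh, agh, bch, bci, bgj, bhj, cef, ceg, cfi, cgh, def, dei, egj, eij, fhj, fij

so the chain groups are C_0 ≅ Z^10, C_1 ≅ Z^30, C_2 ≅ Z^20.

∂_1: C_1 → C_0 is given by ∂[p,q] = [q] − [p].
The 10×30 boundary matrix has rank 9 and Smith normal form diag(1,1,1,1,1,1,1,1,1).

Boundary ∂_2: C_2 → C_1 maps a triangle to the signed sum of its edges. For instance
  ∂agh = gh − ah + ag,
  ∂cfi = fi − ci + cf.
The 30×20 boundary matrix has rank 20 and Smith normal form diag(1,1,1,1,1,1,1,1,1,1,1,1,1,1,1,1,1,1,1,2).

From H_k ≅ ker(∂_k) / im(∂_{k+1}) we obtain:

  H_0: rank C_0 − rank ∂_1 = 10 − 9 = 1, and the invariant factors of ∂_1 are all 1, so H_0 = Z.
  H_1: rank ker ∂_1 − rank ∂_2 = (30 − 9) − 20 = 1, and ∂_2 has invariant factor 2 > 1, so H_1 = Z ⊕ Z/2.
  H_2: rank ker ∂_2 − rank ∂_3 = (20 − 20) − 0 = 0, and there is no ∂_3, so H_2 = 0.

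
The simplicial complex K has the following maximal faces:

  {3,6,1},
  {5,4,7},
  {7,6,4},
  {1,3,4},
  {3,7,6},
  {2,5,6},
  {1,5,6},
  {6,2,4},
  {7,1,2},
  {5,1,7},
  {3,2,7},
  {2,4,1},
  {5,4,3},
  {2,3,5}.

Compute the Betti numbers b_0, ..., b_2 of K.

Fix the vertex order 1 < 2 < 3 < 4 < 5 < 6 < 7 and write every simplex with vertices in increasing order. Then dim K = 2 and the simplices of K are:

  0-simplices (7): [1], [2], [3], [4], [5], [6], [7]
  1-simplices (21): [1,2], [1,3], [1,4], [1,5], [1,6], [1,7], [2,3], [2,4], [2,5], [2,6], [2,7], [3,4], [3,5], [3,6], [3,7], [4,5], [4,6], [4,7], [5,6], [5,7], [6,7]
  2-simplices (14): [1,2,4], [1,2,7], [1,3,4], [1,3,6], [1,5,6], [1,5,7], [2,3,5], [2,3,7], [2,4,6], [2,5,6], [3,4,5], [3,6,7], [4,5,7], [4,6,7]

giving chain groups C_0 ≅ Z^7, C_1 ≅ Z^21, C_2 ≅ Z^14.

The boundary map ∂_1: C_1 → C_0 maps an edge to its endpoints' difference, ∂[p,q] = q − p. For instance
  ∂[2,4] = [4] − [2].
This gives a 7×21 integer matrix of rank 6; reducing to Smith normal form yields diagonal entries (1,1,1,1,1,1).

The boundary map ∂_2: C_2 → C_1 acts by ∂[p,q,r] = [q,r] − [p,r] + [p,q]. For instance
  ∂[2,5,6] = [5,6] − [2,6] + [2,5],
  ∂[1,3,6] = [3,6] − [1,6] + [1,3].
The resulting 21×14 matrix has rank 13, and its Smith normal form has invariant factors (1,1,1,1,1,1,1,1,1,1,1,1,1).

Computing H_k = (kernel of ∂_k) / (image of ∂_{k+1}):

  H_0: rank C_0 − rank ∂_1 = 7 − 6 = 1, and the invariant factors of ∂_1 are all 1, so H_0 = Z.
  H_1: rank ker ∂_1 − rank ∂_2 = (21 − 6) − 13 = 2, and the invariant factors of ∂_2 are all 1, so H_1 = Z^2.
  H_2: rank ker ∂_2 − rank ∂_3 = (14 − 13) − 0 = 1, and there is no ∂_3, so H_2 = Z.

Hence the Betti numbers are b_0 = 1, b_1 = 2, b_2 = 1.

b_0 = 1, b_1 = 2, b_2 = 1.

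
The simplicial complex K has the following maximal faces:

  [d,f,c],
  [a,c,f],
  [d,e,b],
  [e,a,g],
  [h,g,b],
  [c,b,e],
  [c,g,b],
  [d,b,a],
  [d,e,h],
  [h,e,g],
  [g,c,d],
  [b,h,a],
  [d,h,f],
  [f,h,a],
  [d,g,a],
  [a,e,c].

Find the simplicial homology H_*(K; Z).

H_0 ≅ Z,  H_1 ≅ Z^2,  H_2 ≅ Z.

Order the vertices as a < b < c < d < e < f < g < h. Listing each simplex with vertices in this order, K has dimension 2 with simplices:

  0-simplices (8): a, b, c, d, e, f, g, h
  1-simplices (24): ab, ac, ad, ae, af, ag, ah, bc, bd, be, bg, bh, cd, ce, cf, cg, de, df, dg, dh, eg, eh, fh, gh
  2-simplices (16): abd, abh, ace, acf, adg, aeg, afh, bce, bcg, bde, bgh, cdf, cdg, deh, dfh, egh

so the chain groups are C_0 ≅ Z^8, C_1 ≅ Z^24, C_2 ≅ Z^16.

Boundary ∂_1: C_1 → C_0 is given by ∂[p,q] = [q] − [p].
As a 8×24 matrix over Z this has rank 7, with invariant factors (1,1,1,1,1,1,1).

The boundary map ∂_2: C_2 → C_1 maps a triangle to the signed sum of its edges. For instance
  ∂deh = eh − dh + de,
  ∂bcg = cg − bg + bc.
This gives a 24×16 integer matrix of rank 15; reducing to Smith normal form yields diagonal entries (1,1,1,1,1,1,1,1,1,1,1,1,1,1,1).

Reading off H_k = ker ∂_k / im ∂_{k+1}:

  H_0: rank C_0 − rank ∂_1 = 8 − 7 = 1, and the invariant factors of ∂_1 are all 1, so H_0 = Z.
  H_1: rank ker ∂_1 − rank ∂_2 = (24 − 7) − 15 = 2, and the invariant factors of ∂_2 are all 1, so H_1 = Z^2.
  H_2: rank ker ∂_2 − rank ∂_3 = (16 − 15) − 0 = 1, and there is no ∂_3, so H_2 = Z.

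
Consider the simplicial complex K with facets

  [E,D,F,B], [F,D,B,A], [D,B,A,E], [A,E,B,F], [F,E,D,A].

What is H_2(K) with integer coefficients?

H_2 ≅ 0.

Take the total order A < B < D < E < F on the vertex set. Then K (dimension 3) consists of the simplices:

  0-simplices (5): A, B, D, E, F
  1-simplices (10): AB, AD, AE, AF, BD, BE, BF, DE, DF, EF
  2-simplices (10): ABD, ABE, ABF, ADE, ADF, AEF, BDE, BDF, BEF, DEF
  3-simplices (5): ABDE, ABDF, ABEF, ADEF, BDEF

so the chain groups are C_0 ≅ Z^5, C_1 ≅ Z^10, C_2 ≅ Z^10, C_3 ≅ Z^5.

∂_1: C_1 → C_0 sends each edge [p,q] (with p < q) to q − p. For instance
  ∂AD = D − A.
As a 5×10 matrix over Z this has rank 4, with invariant factors (1,1,1,1).

The boundary map ∂_2: C_2 → C_1 acts by ∂[p,q,r] = [q,r] − [p,r] + [p,q]. For instance
  ∂BEF = EF − BF + BE,
  ∂ABD = BD − AD + AB.
The 10×10 boundary matrix has rank 6 and Smith normal form diag(1,1,1,1,1,1).

Boundary ∂_3: C_3 → C_2 sends each 3-simplex σ to the alternating sum Σ_i (−1)^i (σ with its i-th vertex removed). For instance
  ∂ABDF = BDF − ADF + ABF − ABD,
  ∂ABDE = BDE − ADE + ABE − ABD.
The 10×5 boundary matrix has rank 4 and Smith normal form diag(1,1,1,1).

From H_k ≅ ker(∂_k) / im(∂_{k+1}) we obtain:

  H_2: rank ker ∂_2 − rank ∂_3 = (10 − 6) − 4 = 0, and the invariant factors of ∂_3 are all 1, so H_2 = 0.

(K is a triangulation of the 3-sphere S^3.)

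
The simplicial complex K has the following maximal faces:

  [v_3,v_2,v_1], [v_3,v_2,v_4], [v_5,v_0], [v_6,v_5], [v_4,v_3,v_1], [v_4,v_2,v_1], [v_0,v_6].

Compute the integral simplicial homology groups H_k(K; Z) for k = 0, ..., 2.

Fix the vertex order v_0 < v_1 < v_2 < v_3 < v_4 < v_5 < v_6 and write every simplex with vertices in increasing order. Then dim K = 2 and the simplices of K are:

  0-simplices (7): [v_0], [v_1], [v_2], [v_3], [v_4], [v_5], [v_6]
  1-simplices (9): [v_0,v_5], [v_0,v_6], [v_1,v_2], [v_1,v_3], [v_1,v_4], [v_2,v_3], [v_2,v_4], [v_3,v_4], [v_5,v_6]
  2-simplices (4): [v_1,v_2,v_3], [v_1,v_2,v_4], [v_1,v_3,v_4], [v_2,v_3,v_4]

so the chain groups are C_0 ≅ Z^7, C_1 ≅ Z^9, C_2 ≅ Z^4.

∂_1: C_1 → C_0 sends each edge [p,q] (with p < q) to q − p. For instance
  ∂[v_1,v_2] = [v_2] − [v_1].
The 7×9 boundary matrix has rank 5 and Smith normal form diag(1,1,1,1,1).

Boundary ∂_2: C_2 → C_1 sends each 2-simplex [p,q,r] to [q,r] − [p,r] + [p,q]. For instance
  ∂[v_1,v_2,v_4] = [v_2,v_4] − [v_1,v_4] + [v_1,v_2],
  ∂[v_1,v_3,v_4] = [v_3,v_4] − [v_1,v_4] + [v_1,v_3].
As a 9×4 matrix over Z this has rank 3, with invariant factors (1,1,1).

Now H_k = ker ∂_k / im ∂_{k+1}, so:

  H_0: rank C_0 − rank ∂_1 = 7 − 5 = 2, and the invariant factors of ∂_1 are all 1, so H_0 = Z^2.
  H_1: rank ker ∂_1 − rank ∂_2 = (9 − 5) − 3 = 1, and the invariant factors of ∂_2 are all 1, so H_1 = Z.
  H_2: rank ker ∂_2 − rank ∂_3 = (4 − 3) − 0 = 1, and there is no ∂_3, so H_2 = Z.

As a check, the Euler characteristic is 7 − 9 + 4 = 2, which agrees with 2 − 1 + 1 = 2.

H_0 = Z^2,  H_1 = Z,  H_2 = Z.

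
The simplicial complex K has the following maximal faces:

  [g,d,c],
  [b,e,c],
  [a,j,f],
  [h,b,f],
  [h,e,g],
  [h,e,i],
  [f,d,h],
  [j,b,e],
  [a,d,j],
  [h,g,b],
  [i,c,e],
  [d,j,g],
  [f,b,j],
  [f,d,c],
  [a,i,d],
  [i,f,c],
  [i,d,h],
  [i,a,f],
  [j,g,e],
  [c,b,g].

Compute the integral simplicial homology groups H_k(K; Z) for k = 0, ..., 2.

H_0 = Z,  H_1 = Z ⊕ Z_2,  H_2 = 0.

K has 10 vertices, 30 edges, 20 triangles.
rank ∂_0 = 0, rank ∂_1 = 9 ⇒ b_0 = 10 − 0 − 9 = 1; all invariant factors of ∂_1 are 1 so no torsion. So H_0 = Z.
rank ∂_1 = 9, rank ∂_2 = 20 ⇒ b_1 = 30 − 9 − 20 = 1; ∂_2 has invariant factor(s) [2] giving torsion. So H_1 = Z ⊕ Z_2.
rank ∂_2 = 20, rank ∂_3 = 0 ⇒ b_2 = 20 − 20 − 0 = 0. So H_2 = 0.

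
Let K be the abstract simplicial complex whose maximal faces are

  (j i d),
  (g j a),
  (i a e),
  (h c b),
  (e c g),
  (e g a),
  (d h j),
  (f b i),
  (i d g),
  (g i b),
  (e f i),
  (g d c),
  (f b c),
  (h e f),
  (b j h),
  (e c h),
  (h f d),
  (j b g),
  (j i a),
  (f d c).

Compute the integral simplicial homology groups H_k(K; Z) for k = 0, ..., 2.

H_0 = Z,  H_1 = Z ⊕ Z/2,  H_2 = 0.

Take the total order a < b < c < d < e < f < g < h < i < j on the vertex set. Then K (dimension 2) consists of the simplices:

  0-simplices (10): a, b, c, d, e, f, g, h, i, j
  1-simplices (30): ae, ag, ai, aj, bc, bf, bg, bh, bi, bj, cd, ce, cf, cg, ch, df, dg, dh, di, dj, ef, eg, eh, ei, fh, fi, gi, gj, hj, ij
  2-simplices (20): aeg, aei, agj, aij, bcf, bch, bfi, bgi, bgj, bhj, cdf, cdg, ceg, ceh, dfh, dgi, dhj, dij, efh, efi

so the chain groups are C_0 ≅ Z^10, C_1 ≅ Z^30, C_2 ≅ Z^20.

∂_1: C_1 → C_0 is given by ∂[p,q] = [q] − [p]. For instance
  ∂ij = j − i.
This gives a 10×30 integer matrix of rank 9; reducing to Smith normal form yields diagonal entries (1,1,1,1,1,1,1,1,1).

∂_2: C_2 → C_1 sends each 2-simplex [p,q,r] to [q,r] − [p,r] + [p,q]. For instance
  ∂cdg = dg − cg + cd,
  ∂bhj = hj − bj + bh.
As a 30×20 matrix over Z this has rank 20, with invariant factors (1,1,1,1,1,1,1,1,1,1,1,1,1,1,1,1,1,1,1,2).

From H_k ≅ ker(∂_k) / im(∂_{k+1}) we obtain:

  H_0: rank C_0 − rank ∂_1 = 10 − 9 = 1, and the invariant factors of ∂_1 are all 1, so H_0 ≅ Z.
  H_1: rank ker ∂_1 − rank ∂_2 = (30 − 9) − 20 = 1, and ∂_2 has invariant factor 2 > 1, so H_1 ≅ Z ⊕ Z/2.
  H_2: rank ker ∂_2 − rank ∂_3 = (20 − 20) − 0 = 0, and there is no ∂_3, so H_2 ≅ 0.

As a check, the Euler characteristic is 10 − 30 + 20 = 0, which agrees with 1 − 1 + 0 = 0.
(K is a triangulation of the Klein bottle.)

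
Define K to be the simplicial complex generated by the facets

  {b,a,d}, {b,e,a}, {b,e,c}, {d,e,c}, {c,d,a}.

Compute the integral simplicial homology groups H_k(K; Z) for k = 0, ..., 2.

We work with the vertex ordering a < b < c < d < e. The simplices of K, each written with vertices in increasing order, are:

  0-simplices (5): a, b, c, d, e
  1-simplices (10): ab, ac, ad, ae, bc, bd, be, cd, ce, de
  2-simplices (5): abd, abe, acd, bce, cde

Hence C_0 ≅ Z^5, C_1 ≅ Z^10, C_2 ≅ Z^5.

Boundary ∂_1: C_1 → C_0 is given by ∂[p,q] = [q] − [p]. For instance
  ∂ad = d − a.
The 5×10 boundary matrix has rank 4 and Smith normal form diag(1,1,1,1).

∂_2: C_2 → C_1 sends each 2-simplex [p,q,r] to [q,r] − [p,r] + [p,q]. For instance
  ∂abd = bd − ad + ab,
  ∂acd = cd − ad + ac.
The 10×5 boundary matrix has rank 5 and Smith normal form diag(1,1,1,1,1).

From H_k ≅ ker(∂_k) / im(∂_{k+1}) we obtain:

  H_0: rank C_0 − rank ∂_1 = 5 − 4 = 1, and the invariant factors of ∂_1 are all 1, so H_0 ≅ Z.
  H_1: rank ker ∂_1 − rank ∂_2 = (10 − 4) − 5 = 1, and the invariant factors of ∂_2 are all 1, so H_1 ≅ Z.
  H_2: rank ker ∂_2 − rank ∂_3 = (5 − 5) − 0 = 0, and there is no ∂_3, so H_2 ≅ 0.

As a check, the Euler characteristic is 5 − 10 + 5 = 0, which agrees with 1 − 1 + 0 = 0.

H_0 ≅ Z,  H_1 ≅ Z,  H_2 = 0.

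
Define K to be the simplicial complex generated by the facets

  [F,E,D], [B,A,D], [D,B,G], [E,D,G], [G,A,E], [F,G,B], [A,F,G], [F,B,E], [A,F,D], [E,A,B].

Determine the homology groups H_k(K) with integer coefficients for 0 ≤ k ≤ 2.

Fix the vertex order A < B < D < E < F < G and write every simplex with vertices in increasing order. Then dim K = 2 and the simplices of K are:

  0-simplices (6): A, B, D, E, F, G
  1-simplices (15): AB, AD, AE, AF, AG, BD, BE, BF, BG, DE, DF, DG, EF, EG, FG
  2-simplices (10): ABD, ABE, ADF, AEG, AFG, BDG, BEF, BFG, DEF, DEG

giving chain groups C_0 ≅ Z^6, C_1 ≅ Z^15, C_2 ≅ Z^10.

∂_1: C_1 → C_0 maps an edge to its endpoints' difference, ∂[p,q] = q − p. For instance
  ∂EG = G − E.
As a 6×15 matrix over Z this has rank 5, with invariant factors (1,1,1,1,1).

∂_2: C_2 → C_1 sends each 2-simplex [p,q,r] to [q,r] − [p,r] + [p,q]. For instance
  ∂AFG = FG − AG + AF,
  ∂ABE = BE − AE + AB.
This gives a 15×10 integer matrix of rank 10; reducing to Smith normal form yields diagonal entries (1,1,1,1,1,1,1,1,1,2).

Now H_k = ker ∂_k / im ∂_{k+1}, so:

  H_0: rank C_0 − rank ∂_1 = 6 − 5 = 1, and the invariant factors of ∂_1 are all 1, so H_0 ≅ Z.
  H_1: rank ker ∂_1 − rank ∂_2 = (15 − 5) − 10 = 0, and ∂_2 has invariant factor 2 > 1, so H_1 ≅ Z/2Z.
  H_2: rank ker ∂_2 − rank ∂_3 = (10 − 10) − 0 = 0, and there is no ∂_3, so H_2 ≅ 0.

As a check, the Euler characteristic is 6 − 15 + 10 = 1, which agrees with 1 − 0 + 0 = 1.

H_0 = Z,  H_1 = Z/2Z,  H_2 = 0.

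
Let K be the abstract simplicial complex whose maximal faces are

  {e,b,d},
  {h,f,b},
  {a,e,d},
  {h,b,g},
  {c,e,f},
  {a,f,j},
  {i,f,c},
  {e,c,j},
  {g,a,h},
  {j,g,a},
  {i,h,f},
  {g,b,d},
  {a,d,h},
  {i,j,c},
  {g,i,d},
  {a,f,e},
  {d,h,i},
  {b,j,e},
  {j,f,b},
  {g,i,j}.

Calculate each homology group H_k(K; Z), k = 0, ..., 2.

We work with the vertex ordering a < b < c < d < e < f < g < h < i < j. The simplices of K, each written with vertices in increasing order, are:

  0-simplices (10): a, b, c, d, e, f, g, h, i, j
  1-simplices (30): ad, ae, af, ag, ah, aj, bd, be, bf, bg, bh, bj, ce, cf, ci, cj, de, dg, dh, di, ef, ej, fh, fi, fj, gh, gi, gj, hi, ij
  2-simplices (20): ade, adh, aef, afj, agh, agj, bde, bdg, bej, bfh, bfj, bgh, cef, cej, cfi, cij, dgi, dhi, fhi, gij

so the chain groups are C_0 ≅ Z^10, C_1 ≅ Z^30, C_2 ≅ Z^20.

∂_1: C_1 → C_0 is given by ∂[p,q] = [q] − [p]. For instance
  ∂dh = h − d.
The resulting 10×30 matrix has rank 9, and its Smith normal form has invariant factors (1,1,1,1,1,1,1,1,1).

∂_2: C_2 → C_1 sends each 2-simplex [p,q,r] to [q,r] − [p,r] + [p,q]. For instance
  ∂bgh = gh − bh + bg,
  ∂cej = ej − cj + ce.
This gives a 30×20 integer matrix of rank 20; reducing to Smith normal form yields diagonal entries (1,1,1,1,1,1,1,1,1,1,1,1,1,1,1,1,1,1,1,2).

Computing H_k = (kernel of ∂_k) / (image of ∂_{k+1}):

  H_0: rank C_0 − rank ∂_1 = 10 − 9 = 1, and the invariant factors of ∂_1 are all 1, so H_0 = Z.
  H_1: rank ker ∂_1 − rank ∂_2 = (30 − 9) − 20 = 1, and ∂_2 has invariant factor 2 > 1, so H_1 = Z ⊕ Z/2Z.
  H_2: rank ker ∂_2 − rank ∂_3 = (20 − 20) − 0 = 0, and there is no ∂_3, so H_2 = 0.

(K is a triangulation of the Klein bottle.)

H_0 = Z,  H_1 = Z ⊕ Z/2Z,  H_2 = 0.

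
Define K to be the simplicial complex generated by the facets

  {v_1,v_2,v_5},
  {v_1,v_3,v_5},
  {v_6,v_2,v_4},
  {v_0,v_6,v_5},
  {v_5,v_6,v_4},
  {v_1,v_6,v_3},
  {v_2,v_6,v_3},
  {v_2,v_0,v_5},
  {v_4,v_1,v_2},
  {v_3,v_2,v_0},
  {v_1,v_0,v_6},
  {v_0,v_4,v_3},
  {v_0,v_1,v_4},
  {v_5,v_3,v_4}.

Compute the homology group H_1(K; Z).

Order the vertices as v_0 < v_1 < v_2 < v_3 < v_4 < v_5 < v_6. Listing each simplex with vertices in this order, K has dimension 2 with simplices:

  0-simplices (7): [v_0], [v_1], [v_2], [v_3], [v_4], [v_5], [v_6]
  1-simplices (21): (21 of them)
  2-simplices (14): (14 of them)

giving chain groups C_0 ≅ Z^7, C_1 ≅ Z^21, C_2 ≅ Z^14.

∂_1: C_1 → C_0 maps an edge to its endpoints' difference, ∂[p,q] = q − p.
As a 7×21 matrix over Z this has rank 6, with invariant factors (1,1,1,1,1,1).

Boundary ∂_2: C_2 → C_1 acts by ∂[p,q,r] = [q,r] − [p,r] + [p,q]. For instance
  ∂[v_0,v_2,v_3] = [v_2,v_3] − [v_0,v_3] + [v_0,v_2],
  ∂[v_0,v_1,v_4] = [v_1,v_4] − [v_0,v_4] + [v_0,v_1].
The 21×14 boundary matrix has rank 13 and Smith normal form diag(1,1,1,1,1,1,1,1,1,1,1,1,1).

Computing H_k = (kernel of ∂_k) / (image of ∂_{k+1}):

  H_1: rank ker ∂_1 − rank ∂_2 = (21 − 6) − 13 = 2, and the invariant factors of ∂_2 are all 1, so H_1 = Z^2.

H_1 ≅ Z^2.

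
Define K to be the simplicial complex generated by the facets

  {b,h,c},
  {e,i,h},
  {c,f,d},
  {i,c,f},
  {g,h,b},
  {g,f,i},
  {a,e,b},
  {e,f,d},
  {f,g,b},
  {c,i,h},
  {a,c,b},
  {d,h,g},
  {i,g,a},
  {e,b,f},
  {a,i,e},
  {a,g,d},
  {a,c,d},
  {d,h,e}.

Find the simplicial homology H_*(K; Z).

H_0 ≅ Z,  H_1 ≅ Z^2,  H_2 ≅ Z.

Take the total order a < b < c < d < e < f < g < h < i on the vertex set. Then K (dimension 2) consists of the simplices:

  0-simplices (9): a, b, c, d, e, f, g, h, i
  1-simplices (27): ab, ac, ad, ae, ag, ai, bc, be, bf, bg, bh, cd, cf, ch, ci, de, df, dg, dh, ef, eh, ei, fg, fi, gh, gi, hi
  2-simplices (18): abc, abe, acd, adg, aei, agi, bch, bef, bfg, bgh, cdf, cfi, chi, def, deh, dgh, ehi, fgi

Hence C_0 ≅ Z^9, C_1 ≅ Z^27, C_2 ≅ Z^18.

∂_1: C_1 → C_0 is given by ∂[p,q] = [q] − [p].
As a 9×27 matrix over Z this has rank 8, with invariant factors (1,1,1,1,1,1,1,1).

Boundary ∂_2: C_2 → C_1 maps a triangle to the signed sum of its edges. For instance
  ∂deh = eh − dh + de,
  ∂bgh = gh − bh + bg.
This gives a 27×18 integer matrix of rank 17; reducing to Smith normal form yields diagonal entries (1,1,1,1,1,1,1,1,1,1,1,1,1,1,1,1,1).

From H_k ≅ ker(∂_k) / im(∂_{k+1}) we obtain:

  H_0: rank C_0 − rank ∂_1 = 9 − 8 = 1, and the invariant factors of ∂_1 are all 1, so H_0 = Z.
  H_1: rank ker ∂_1 − rank ∂_2 = (27 − 8) − 17 = 2, and the invariant factors of ∂_2 are all 1, so H_1 = Z^2.
  H_2: rank ker ∂_2 − rank ∂_3 = (18 − 17) − 0 = 1, and there is no ∂_3, so H_2 = Z.

As a check, the Euler characteristic is 9 − 27 + 18 = 0, which agrees with 1 − 2 + 1 = 0.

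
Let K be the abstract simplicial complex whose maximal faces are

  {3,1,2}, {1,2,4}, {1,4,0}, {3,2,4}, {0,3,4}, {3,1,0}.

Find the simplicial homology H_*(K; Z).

H_0 = Z,  H_1 = 0,  H_2 = Z.

Take the total order 0 < 1 < 2 < 3 < 4 on the vertex set. Then K (dimension 2) consists of the simplices:

  0-simplices (5): [0], [1], [2], [3], [4]
  1-simplices (9): [0,1], [0,3], [0,4], [1,2], [1,3], [1,4], [2,3], [2,4], [3,4]
  2-simplices (6): [0,1,3], [0,1,4], [0,3,4], [1,2,3], [1,2,4], [2,3,4]

giving chain groups C_0 ≅ Z^5, C_1 ≅ Z^9, C_2 ≅ Z^6.

The boundary map ∂_1: C_1 → C_0 sends each edge [p,q] (with p < q) to q − p.
The resulting 5×9 matrix has rank 4, and its Smith normal form has invariant factors (1,1,1,1).

The boundary map ∂_2: C_2 → C_1 maps a triangle to the signed sum of its edges. For instance
  ∂[1,2,3] = [2,3] − [1,3] + [1,2],
  ∂[0,1,3] = [1,3] − [0,3] + [0,1].
The 9×6 boundary matrix has rank 5 and Smith normal form diag(1,1,1,1,1).

Reading off H_k = ker ∂_k / im ∂_{k+1}:

  H_0: rank C_0 − rank ∂_1 = 5 − 4 = 1, and the invariant factors of ∂_1 are all 1, so H_0 = Z.
  H_1: rank ker ∂_1 − rank ∂_2 = (9 − 4) − 5 = 0, and the invariant factors of ∂_2 are all 1, so H_1 = 0.
  H_2: rank ker ∂_2 − rank ∂_3 = (6 − 5) − 0 = 1, and there is no ∂_3, so H_2 = Z.

As a check, the Euler characteristic is 5 − 9 + 6 = 2, which agrees with 1 − 0 + 1 = 2.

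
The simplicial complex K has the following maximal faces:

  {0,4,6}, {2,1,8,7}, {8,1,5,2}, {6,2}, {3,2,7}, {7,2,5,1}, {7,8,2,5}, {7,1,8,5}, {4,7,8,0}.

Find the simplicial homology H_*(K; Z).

Take the total order 0 < 1 < 2 < 3 < 4 < 5 < 6 < 7 < 8 on the vertex set. Then K (dimension 3) consists of the simplices:

  0-simplices (9): [0], [1], [2], [3], [4], [5], [6], [7], [8]
  1-simplices (20): [0,4], [0,6], [0,7], [0,8], [1,2], [1,5], [1,7], [1,8], [2,3], [2,5], [2,6], [2,7], [2,8], [3,7], [4,6], [4,7], [4,8], [5,7], [5,8], [7,8]
  2-simplices (16): [0,4,6], [0,4,7], [0,4,8], [0,7,8], [1,2,5], [1,2,7], [1,2,8], [1,5,7], [1,5,8], [1,7,8], [2,3,7], [2,5,7], [2,5,8], [2,7,8], [4,7,8], [5,7,8]
  3-simplices (6): [0,4,7,8], [1,2,5,7], [1,2,5,8], [1,2,7,8], [1,5,7,8], [2,5,7,8]

Hence C_0 ≅ Z^9, C_1 ≅ Z^20, C_2 ≅ Z^16, C_3 ≅ Z^6.

∂_1: C_1 → C_0 is given by ∂[p,q] = [q] − [p].
This gives a 9×20 integer matrix of rank 8; reducing to Smith normal form yields diagonal entries (1,1,1,1,1,1,1,1).

∂_2: C_2 → C_1 acts by ∂[p,q,r] = [q,r] − [p,r] + [p,q]. For instance
  ∂[1,5,7] = [5,7] − [1,7] + [1,5],
  ∂[0,7,8] = [7,8] − [0,8] + [0,7].
The 20×16 boundary matrix has rank 11 and Smith normal form diag(1,1,1,1,1,1,1,1,1,1,1).

∂_3: C_3 → C_2 sends each 3-simplex σ to the alternating sum Σ_i (−1)^i (σ with its i-th vertex removed). For instance
  ∂[1,2,7,8] = [2,7,8] − [1,7,8] + [1,2,8] − [1,2,7],
  ∂[1,2,5,7] = [2,5,7] − [1,5,7] + [1,2,7] − [1,2,5].
The 16×6 boundary matrix has rank 5 and Smith normal form diag(1,1,1,1,1).

Computing H_k = (kernel of ∂_k) / (image of ∂_{k+1}):

  H_0: rank C_0 − rank ∂_1 = 9 − 8 = 1, and the invariant factors of ∂_1 are all 1, so H_0 = Z.
  H_1: rank ker ∂_1 − rank ∂_2 = (20 − 8) − 11 = 1, and the invariant factors of ∂_2 are all 1, so H_1 = Z.
  H_2: rank ker ∂_2 − rank ∂_3 = (16 − 11) − 5 = 0, and the invariant factors of ∂_3 are all 1, so H_2 = 0.
  H_3: rank ker ∂_3 − rank ∂_4 = (6 − 5) − 0 = 1, and there is no ∂_4, so H_3 = Z.

H_0 = Z,  H_1 = Z,  H_2 = 0,  H_3 = Z.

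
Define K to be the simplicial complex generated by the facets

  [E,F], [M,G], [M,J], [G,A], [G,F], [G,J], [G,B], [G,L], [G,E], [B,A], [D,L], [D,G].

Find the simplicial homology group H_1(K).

H_1 ≅ Z^4.

Fix the vertex order A < B < D < E < F < G < J < L < M and write every simplex with vertices in increasing order. Then dim K = 1 and the simplices of K are:

  0-simplices (9): A, B, D, E, F, G, J, L, M
  1-simplices (12): AB, AG, BG, DG, DL, EF, EG, FG, GJ, GL, GM, JM

giving chain groups C_0 ≅ Z^9, C_1 ≅ Z^12.

Boundary ∂_1: C_1 → C_0 sends each edge [p,q] (with p < q) to q − p. For instance
  ∂DG = G − D.
This gives a 9×12 integer matrix of rank 8; reducing to Smith normal form yields diagonal entries (1,1,1,1,1,1,1,1).

Now H_k = ker ∂_k / im ∂_{k+1}, so:

  H_1: rank ker ∂_1 − rank ∂_2 = (12 − 8) − 0 = 4, and there is no ∂_2, so H_1 ≅ Z^4.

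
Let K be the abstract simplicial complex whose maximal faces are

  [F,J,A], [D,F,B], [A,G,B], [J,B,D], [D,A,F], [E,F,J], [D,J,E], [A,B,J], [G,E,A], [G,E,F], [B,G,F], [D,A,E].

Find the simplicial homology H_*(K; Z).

We work with the vertex ordering A < B < D < E < F < G < J. The simplices of K, each written with vertices in increasing order, are:

  0-simplices (7): A, B, D, E, F, G, J
  1-simplices (18): AB, AD, AE, AF, AG, AJ, BD, BF, BG, BJ, DE, DF, DJ, EF, EG, EJ, FG, FJ
  2-simplices (12): ABG, ABJ, ADE, ADF, AEG, AFJ, BDF, BDJ, BFG, DEJ, EFG, EFJ

so the chain groups are C_0 ≅ Z^7, C_1 ≅ Z^18, C_2 ≅ Z^12.

The boundary map ∂_1: C_1 → C_0 sends each edge [p,q] (with p < q) to q − p. For instance
  ∂FJ = J − F.
This gives a 7×18 integer matrix of rank 6; reducing to Smith normal form yields diagonal entries (1,1,1,1,1,1).

∂_2: C_2 → C_1 maps a triangle to the signed sum of its edges. For instance
  ∂EFJ = FJ − EJ + EF,
  ∂ABJ = BJ − AJ + AB.
This gives a 18×12 integer matrix of rank 12; reducing to Smith normal form yields diagonal entries (1,1,1,1,1,1,1,1,1,1,1,2).

Now H_k = ker ∂_k / im ∂_{k+1}, so:

  H_0: rank C_0 − rank ∂_1 = 7 − 6 = 1, and the invariant factors of ∂_1 are all 1, so H_0 ≅ Z.
  H_1: rank ker ∂_1 − rank ∂_2 = (18 − 6) − 12 = 0, and ∂_2 has invariant factor 2 > 1, so H_1 ≅ Z/2.
  H_2: rank ker ∂_2 − rank ∂_3 = (12 − 12) − 0 = 0, and there is no ∂_3, so H_2 ≅ 0.

As a check, the Euler characteristic is 7 − 18 + 12 = 1, which agrees with 1 − 0 + 0 = 1.
(K is a triangulation of the real projective plane RP^2.)

H_0 = Z,  H_1 = Z/2,  H_2 = 0.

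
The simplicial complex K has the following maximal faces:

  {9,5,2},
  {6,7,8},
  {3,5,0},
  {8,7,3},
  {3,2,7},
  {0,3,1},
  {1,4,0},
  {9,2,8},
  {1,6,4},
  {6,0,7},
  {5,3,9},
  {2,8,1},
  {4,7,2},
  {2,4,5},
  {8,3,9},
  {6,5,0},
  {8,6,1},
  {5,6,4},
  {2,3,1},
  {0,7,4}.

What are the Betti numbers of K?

b_0 = 1, b_1 = 1, b_2 = 0.

K has 10 vertices, 30 edges, 20 triangles.
rank ∂_0 = 0, rank ∂_1 = 9 ⇒ b_0 = 10 − 0 − 9 = 1; all invariant factors of ∂_1 are 1 so no torsion. So H_0 ≅ Z.
rank ∂_1 = 9, rank ∂_2 = 20 ⇒ b_1 = 30 − 9 − 20 = 1; ∂_2 has invariant factor(s) [2] giving torsion. So H_1 ≅ Z ⊕ Z/2.
rank ∂_2 = 20, rank ∂_3 = 0 ⇒ b_2 = 20 − 20 − 0 = 0. So H_2 ≅ 0.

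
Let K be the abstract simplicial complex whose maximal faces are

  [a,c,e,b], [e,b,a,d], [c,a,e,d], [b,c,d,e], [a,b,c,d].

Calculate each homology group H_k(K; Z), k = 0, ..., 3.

Order the vertices as a < b < c < d < e. Listing each simplex with vertices in this order, K has dimension 3 with simplices:

  0-simplices (5): a, b, c, d, e
  1-simplices (10): ab, ac, ad, ae, bc, bd, be, cd, ce, de
  2-simplices (10): abc, abd, abe, acd, ace, ade, bcd, bce, bde, cde
  3-simplices (5): abcd, abce, abde, acde, bcde

giving chain groups C_0 ≅ Z^5, C_1 ≅ Z^10, C_2 ≅ Z^10, C_3 ≅ Z^5.

Boundary ∂_1: C_1 → C_0 maps an edge to its endpoints' difference, ∂[p,q] = q − p. For instance
  ∂de = e − d.
The resulting 5×10 matrix has rank 4, and its Smith normal form has invariant factors (1,1,1,1).

∂_2: C_2 → C_1 acts by ∂[p,q,r] = [q,r] − [p,r] + [p,q]. For instance
  ∂ace = ce − ae + ac,
  ∂abe = be − ae + ab.
As a 10×10 matrix over Z this has rank 6, with invariant factors (1,1,1,1,1,1).

The boundary map ∂_3: C_3 → C_2 sends each 3-simplex σ to the alternating sum Σ_i (−1)^i (σ with its i-th vertex removed). For instance
  ∂abde = bde − ade + abe − abd,
  ∂acde = cde − ade + ace − acd.
The 10×5 boundary matrix has rank 4 and Smith normal form diag(1,1,1,1).

Reading off H_k = ker ∂_k / im ∂_{k+1}:

  H_0: rank C_0 − rank ∂_1 = 5 − 4 = 1, and the invariant factors of ∂_1 are all 1, so H_0 ≅ Z.
  H_1: rank ker ∂_1 − rank ∂_2 = (10 − 4) − 6 = 0, and the invariant factors of ∂_2 are all 1, so H_1 ≅ 0.
  H_2: rank ker ∂_2 − rank ∂_3 = (10 − 6) − 4 = 0, and the invariant factors of ∂_3 are all 1, so H_2 ≅ 0.
  H_3: rank ker ∂_3 − rank ∂_4 = (5 − 4) − 0 = 1, and there is no ∂_4, so H_3 ≅ Z.

As a check, the Euler characteristic is 5 − 10 + 10 − 5 = 0, which agrees with 1 − 0 + 0 − 1 = 0.
(K is a triangulation of the 3-sphere S^3.)

H_0 ≅ Z,  H_1 = 0,  H_2 = 0,  H_3 ≅ Z.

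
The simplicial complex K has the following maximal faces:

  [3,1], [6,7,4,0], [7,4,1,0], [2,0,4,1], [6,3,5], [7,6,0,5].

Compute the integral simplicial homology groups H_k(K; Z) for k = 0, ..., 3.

We work with the vertex ordering 0 < 1 < 2 < 3 < 4 < 5 < 6 < 7. The simplices of K, each written with vertices in increasing order, are:

  0-simplices (8): [0], [1], [2], [3], [4], [5], [6], [7]
  1-simplices (18): [0,1], [0,2], [0,4], [0,5], [0,6], [0,7], [1,2], [1,3], [1,4], [1,7], [2,4], [3,5], [3,6], [4,6], [4,7], [5,6], [5,7], [6,7]
  2-simplices (14): [0,1,2], [0,1,4], [0,1,7], [0,2,4], [0,4,6], [0,4,7], [0,5,6], [0,5,7], [0,6,7], [1,2,4], [1,4,7], [3,5,6], [4,6,7], [5,6,7]
  3-simplices (4): [0,1,2,4], [0,1,4,7], [0,4,6,7], [0,5,6,7]

so the chain groups are C_0 ≅ Z^8, C_1 ≅ Z^18, C_2 ≅ Z^14, C_3 ≅ Z^4.

∂_1: C_1 → C_0 sends each edge [p,q] (with p < q) to q − p. For instance
  ∂[1,2] = [2] − [1].
The resulting 8×18 matrix has rank 7, and its Smith normal form has invariant factors (1,1,1,1,1,1,1).

∂_2: C_2 → C_1 sends each 2-simplex [p,q,r] to [q,r] − [p,r] + [p,q]. For instance
  ∂[3,5,6] = [5,6] − [3,6] + [3,5],
  ∂[0,1,2] = [1,2] − [0,2] + [0,1].
As a 18×14 matrix over Z this has rank 10, with invariant factors (1,1,1,1,1,1,1,1,1,1).

Boundary ∂_3: C_3 → C_2 sends each 3-simplex σ to the alternating sum Σ_i (−1)^i (σ with its i-th vertex removed). For instance
  ∂[0,5,6,7] = [5,6,7] − [0,6,7] + [0,5,7] − [0,5,6],
  ∂[0,1,4,7] = [1,4,7] − [0,4,7] + [0,1,7] − [0,1,4].
This gives a 14×4 integer matrix of rank 4; reducing to Smith normal form yields diagonal entries (1,1,1,1).

Now H_k = ker ∂_k / im ∂_{k+1}, so:

  H_0: rank C_0 − rank ∂_1 = 8 − 7 = 1, and the invariant factors of ∂_1 are all 1, so H_0 = Z.
  H_1: rank ker ∂_1 − rank ∂_2 = (18 − 7) − 10 = 1, and the invariant factors of ∂_2 are all 1, so H_1 = Z.
  H_2: rank ker ∂_2 − rank ∂_3 = (14 − 10) − 4 = 0, and the invariant factors of ∂_3 are all 1, so H_2 = 0.
  H_3: rank ker ∂_3 − rank ∂_4 = (4 − 4) − 0 = 0, and there is no ∂_4, so H_3 = 0.

H_0 ≅ Z,  H_1 ≅ Z,  H_2 = 0,  H_3 = 0.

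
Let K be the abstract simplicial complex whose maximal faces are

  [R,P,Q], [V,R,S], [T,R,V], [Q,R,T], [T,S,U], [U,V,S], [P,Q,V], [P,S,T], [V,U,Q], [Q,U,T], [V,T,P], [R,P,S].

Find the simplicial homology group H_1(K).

We work with the vertex ordering P < Q < R < S < T < U < V. The simplices of K, each written with vertices in increasing order, are:

  0-simplices (7): P, Q, R, S, T, U, V
  1-simplices (18): PQ, PR, PS, PT, PV, QR, QT, QU, QV, RS, RT, RV, ST, SU, SV, TU, TV, UV
  2-simplices (12): PQR, PQV, PRS, PST, PTV, QRT, QTU, QUV, RSV, RTV, STU, SUV

so the chain groups are C_0 ≅ Z^7, C_1 ≅ Z^18, C_2 ≅ Z^12.

The boundary map ∂_1: C_1 → C_0 maps an edge to its endpoints' difference, ∂[p,q] = q − p. For instance
  ∂TU = U − T.
The 7×18 boundary matrix has rank 6 and Smith normal form diag(1,1,1,1,1,1).

The boundary map ∂_2: C_2 → C_1 sends each 2-simplex [p,q,r] to [q,r] − [p,r] + [p,q]. For instance
  ∂PST = ST − PT + PS,
  ∂QTU = TU − QU + QT.
The resulting 18×12 matrix has rank 12, and its Smith normal form has invariant factors (1,1,1,1,1,1,1,1,1,1,1,2).

Now H_k = ker ∂_k / im ∂_{k+1}, so:

  H_1: rank ker ∂_1 − rank ∂_2 = (18 − 6) − 12 = 0, and ∂_2 has invariant factor 2 > 1, so H_1 = Z/2.

H_1 ≅ Z/2.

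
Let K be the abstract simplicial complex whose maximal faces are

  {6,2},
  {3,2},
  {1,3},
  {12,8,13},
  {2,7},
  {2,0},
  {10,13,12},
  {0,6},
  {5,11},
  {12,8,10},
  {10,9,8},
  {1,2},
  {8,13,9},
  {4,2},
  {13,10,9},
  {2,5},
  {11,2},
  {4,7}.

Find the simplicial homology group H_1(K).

H_1 ≅ Z^4.

Take the total order 0 < 1 < 2 < 3 < 4 < 5 < 6 < 7 < 8 < 9 < 10 < 11 < 12 < 13 on the vertex set. Then K (dimension 2) consists of the simplices:

  0-simplices (14): [0], [1], [2], [3], [4], [5], [6], [7], [8], [9], [10], [11], [12], [13]
  1-simplices (21): [0,2], [0,6], [1,2], [1,3], [2,3], [2,4], [2,5], [2,6], [2,7], [2,11], [4,7], [5,11], [8,9], [8,10], [8,12], [8,13], [9,10], [9,13], [10,12], [10,13], [12,13]
  2-simplices (6): [8,9,10], [8,9,13], [8,10,12], [8,12,13], [9,10,13], [10,12,13]

so the chain groups are C_0 ≅ Z^14, C_1 ≅ Z^21, C_2 ≅ Z^6.

∂_1: C_1 → C_0 is given by ∂[p,q] = [q] − [p].
The 14×21 boundary matrix has rank 12 and Smith normal form diag(1,1,1,1,1,1,1,1,1,1,1,1).

The boundary map ∂_2: C_2 → C_1 maps a triangle to the signed sum of its edges. For instance
  ∂[8,9,13] = [9,13] − [8,13] + [8,9],
  ∂[8,12,13] = [12,13] − [8,13] + [8,12].
This gives a 21×6 integer matrix of rank 5; reducing to Smith normal form yields diagonal entries (1,1,1,1,1).

Now H_k = ker ∂_k / im ∂_{k+1}, so:

  H_1: rank ker ∂_1 − rank ∂_2 = (21 − 12) − 5 = 4, and the invariant factors of ∂_2 are all 1, so H_1 = Z^4.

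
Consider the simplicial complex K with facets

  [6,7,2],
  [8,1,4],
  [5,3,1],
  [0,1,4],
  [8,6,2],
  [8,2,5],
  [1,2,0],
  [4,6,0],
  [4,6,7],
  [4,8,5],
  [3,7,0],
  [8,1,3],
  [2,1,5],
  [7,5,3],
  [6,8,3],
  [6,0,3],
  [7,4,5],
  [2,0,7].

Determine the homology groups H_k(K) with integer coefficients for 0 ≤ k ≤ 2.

Order the vertices as 0 < 1 < 2 < 3 < 4 < 5 < 6 < 7 < 8. Listing each simplex with vertices in this order, K has dimension 2 with simplices:

  0-simplices (9): [0], [1], [2], [3], [4], [5], [6], [7], [8]
  1-simplices (27): (27 of them)
  2-simplices (18): [0,1,2], [0,1,4], [0,2,7], [0,3,6], [0,3,7], [0,4,6], [1,2,5], [1,3,5], [1,3,8], [1,4,8], [2,5,8], [2,6,7], [2,6,8], [3,5,7], [3,6,8], [4,5,7], [4,5,8], [4,6,7]

giving chain groups C_0 ≅ Z^9, C_1 ≅ Z^27, C_2 ≅ Z^18.

The boundary map ∂_1: C_1 → C_0 sends each edge [p,q] (with p < q) to q − p.
The 9×27 boundary matrix has rank 8 and Smith normal form diag(1,1,1,1,1,1,1,1).

Boundary ∂_2: C_2 → C_1 sends each 2-simplex [p,q,r] to [q,r] − [p,r] + [p,q]. For instance
  ∂[2,6,8] = [6,8] − [2,8] + [2,6],
  ∂[0,1,4] = [1,4] − [0,4] + [0,1].
The resulting 27×18 matrix has rank 18, and its Smith normal form has invariant factors (1,1,1,1,1,1,1,1,1,1,1,1,1,1,1,1,1,2).

From H_k ≅ ker(∂_k) / im(∂_{k+1}) we obtain:

  H_0: rank C_0 − rank ∂_1 = 9 − 8 = 1, and the invariant factors of ∂_1 are all 1, so H_0 = Z.
  H_1: rank ker ∂_1 − rank ∂_2 = (27 − 8) − 18 = 1, and ∂_2 has invariant factor 2 > 1, so H_1 = Z ⊕ Z/2.
  H_2: rank ker ∂_2 − rank ∂_3 = (18 − 18) − 0 = 0, and there is no ∂_3, so H_2 = 0.

As a check, the Euler characteristic is 9 − 27 + 18 = 0, which agrees with 1 − 1 + 0 = 0.
(K is a triangulation of the Klein bottle.)

H_0 ≅ Z,  H_1 ≅ Z ⊕ Z/2,  H_2 = 0.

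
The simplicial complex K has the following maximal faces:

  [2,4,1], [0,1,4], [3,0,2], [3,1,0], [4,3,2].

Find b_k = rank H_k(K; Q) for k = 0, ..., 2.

b_0 = 1, b_1 = 1, b_2 = 0.

K has 5 vertices, 10 edges, 5 triangles.
rank ∂_0 = 0, rank ∂_1 = 4 ⇒ b_0 = 5 − 0 − 4 = 1; all invariant factors of ∂_1 are 1 so no torsion. So H_0 = Z.
rank ∂_1 = 4, rank ∂_2 = 5 ⇒ b_1 = 10 − 4 − 5 = 1; all invariant factors of ∂_2 are 1 so no torsion. So H_1 = Z.
rank ∂_2 = 5, rank ∂_3 = 0 ⇒ b_2 = 5 − 5 − 0 = 0. So H_2 = 0.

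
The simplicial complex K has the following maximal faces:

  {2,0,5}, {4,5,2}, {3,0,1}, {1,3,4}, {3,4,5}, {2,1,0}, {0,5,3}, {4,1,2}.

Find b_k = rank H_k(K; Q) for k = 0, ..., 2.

K has 6 vertices, 12 edges, 8 triangles.
rank ∂_0 = 0, rank ∂_1 = 5 ⇒ b_0 = 6 − 0 − 5 = 1; all invariant factors of ∂_1 are 1 so no torsion. So H_0 = Z.
rank ∂_1 = 5, rank ∂_2 = 7 ⇒ b_1 = 12 − 5 − 7 = 0; all invariant factors of ∂_2 are 1 so no torsion. So H_1 = 0.
rank ∂_2 = 7, rank ∂_3 = 0 ⇒ b_2 = 8 − 7 − 0 = 1. So H_2 = Z.

b_0 = 1, b_1 = 0, b_2 = 1.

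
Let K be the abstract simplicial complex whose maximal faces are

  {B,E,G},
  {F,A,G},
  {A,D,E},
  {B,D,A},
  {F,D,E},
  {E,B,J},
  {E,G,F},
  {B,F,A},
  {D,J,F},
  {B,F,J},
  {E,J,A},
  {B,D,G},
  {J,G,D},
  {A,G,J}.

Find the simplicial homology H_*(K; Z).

H_0 = Z,  H_1 = Z^2,  H_2 = Z.

Take the total order A < B < D < E < F < G < J on the vertex set. Then K (dimension 2) consists of the simplices:

  0-simplices (7): A, B, D, E, F, G, J
  1-simplices (21): AB, AD, AE, AF, AG, AJ, BD, BE, BF, BG, BJ, DE, DF, DG, DJ, EF, EG, EJ, FG, FJ, GJ
  2-simplices (14): ABD, ABF, ADE, AEJ, AFG, AGJ, BDG, BEG, BEJ, BFJ, DEF, DFJ, DGJ, EFG

so the chain groups are C_0 ≅ Z^7, C_1 ≅ Z^21, C_2 ≅ Z^14.

The boundary map ∂_1: C_1 → C_0 maps an edge to its endpoints' difference, ∂[p,q] = q − p. For instance
  ∂DG = G − D.
As a 7×21 matrix over Z this has rank 6, with invariant factors (1,1,1,1,1,1).

∂_2: C_2 → C_1 maps a triangle to the signed sum of its edges. For instance
  ∂AEJ = EJ − AJ + AE,
  ∂BFJ = FJ − BJ + BF.
The 21×14 boundary matrix has rank 13 and Smith normal form diag(1,1,1,1,1,1,1,1,1,1,1,1,1).

From H_k ≅ ker(∂_k) / im(∂_{k+1}) we obtain:

  H_0: rank C_0 − rank ∂_1 = 7 − 6 = 1, and the invariant factors of ∂_1 are all 1, so H_0 ≅ Z.
  H_1: rank ker ∂_1 − rank ∂_2 = (21 − 6) − 13 = 2, and the invariant factors of ∂_2 are all 1, so H_1 ≅ Z^2.
  H_2: rank ker ∂_2 − rank ∂_3 = (14 − 13) − 0 = 1, and there is no ∂_3, so H_2 ≅ Z.

As a check, the Euler characteristic is 7 − 21 + 14 = 0, which agrees with 1 − 2 + 1 = 0.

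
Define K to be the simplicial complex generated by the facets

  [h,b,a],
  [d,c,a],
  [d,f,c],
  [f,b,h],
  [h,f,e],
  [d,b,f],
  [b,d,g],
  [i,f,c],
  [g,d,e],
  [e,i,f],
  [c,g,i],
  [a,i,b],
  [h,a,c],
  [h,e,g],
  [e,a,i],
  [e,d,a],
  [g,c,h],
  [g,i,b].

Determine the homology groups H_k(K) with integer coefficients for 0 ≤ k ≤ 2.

Take the total order a < b < c < d < e < f < g < h < i on the vertex set. Then K (dimension 2) consists of the simplices:

  0-simplices (9): a, b, c, d, e, f, g, h, i
  1-simplices (27): ab, ac, ad, ae, ah, ai, bd, bf, bg, bh, bi, cd, cf, cg, ch, ci, de, df, dg, ef, eg, eh, ei, fh, fi, gh, gi
  2-simplices (18): abh, abi, acd, ach, ade, aei, bdf, bdg, bfh, bgi, cdf, cfi, cgh, cgi, deg, efh, efi, egh

giving chain groups C_0 ≅ Z^9, C_1 ≅ Z^27, C_2 ≅ Z^18.

The boundary map ∂_1: C_1 → C_0 is given by ∂[p,q] = [q] − [p].
This gives a 9×27 integer matrix of rank 8; reducing to Smith normal form yields diagonal entries (1,1,1,1,1,1,1,1).

Boundary ∂_2: C_2 → C_1 sends each 2-simplex [p,q,r] to [q,r] − [p,r] + [p,q]. For instance
  ∂bfh = fh − bh + bf,
  ∂bdg = dg − bg + bd.
The 27×18 boundary matrix has rank 17 and Smith normal form diag(1,1,1,1,1,1,1,1,1,1,1,1,1,1,1,1,1).

Now H_k = ker ∂_k / im ∂_{k+1}, so:

  H_0: rank C_0 − rank ∂_1 = 9 − 8 = 1, and the invariant factors of ∂_1 are all 1, so H_0 = Z.
  H_1: rank ker ∂_1 − rank ∂_2 = (27 − 8) − 17 = 2, and the invariant factors of ∂_2 are all 1, so H_1 = Z^2.
  H_2: rank ker ∂_2 − rank ∂_3 = (18 − 17) − 0 = 1, and there is no ∂_3, so H_2 = Z.

As a check, the Euler characteristic is 9 − 27 + 18 = 0, which agrees with 1 − 2 + 1 = 0.

H_0 = Z,  H_1 = Z^2,  H_2 = Z.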